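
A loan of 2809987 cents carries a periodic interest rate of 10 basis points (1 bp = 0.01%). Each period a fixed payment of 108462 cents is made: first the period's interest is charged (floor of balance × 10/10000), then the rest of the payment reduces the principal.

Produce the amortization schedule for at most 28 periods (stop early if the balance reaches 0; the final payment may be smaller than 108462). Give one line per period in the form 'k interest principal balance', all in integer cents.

1 2809 105653 2704334
2 2704 105758 2598576
3 2598 105864 2492712
4 2492 105970 2386742
5 2386 106076 2280666
6 2280 106182 2174484
7 2174 106288 2068196
8 2068 106394 1961802
9 1961 106501 1855301
10 1855 106607 1748694
11 1748 106714 1641980
12 1641 106821 1535159
13 1535 106927 1428232
14 1428 107034 1321198
15 1321 107141 1214057
16 1214 107248 1106809
17 1106 107356 999453
18 999 107463 891990
19 891 107571 784419
20 784 107678 676741
21 676 107786 568955
22 568 107894 461061
23 461 108001 353060
24 353 108109 244951
25 244 108218 136733
26 136 108326 28407
27 28 28407 0

1. interest=⌊2809987·10/10000⌋=2809; principal=108462-2809=105653; balance=2809987-105653=2704334
2. interest=⌊2704334·10/10000⌋=2704; principal=108462-2704=105758; balance=2704334-105758=2598576
3. interest=⌊2598576·10/10000⌋=2598; principal=108462-2598=105864; balance=2598576-105864=2492712
4. interest=⌊2492712·10/10000⌋=2492; principal=108462-2492=105970; balance=2492712-105970=2386742
5. interest=⌊2386742·10/10000⌋=2386; principal=108462-2386=106076; balance=2386742-106076=2280666
6. interest=⌊2280666·10/10000⌋=2280; principal=108462-2280=106182; balance=2280666-106182=2174484
7. interest=⌊2174484·10/10000⌋=2174; principal=108462-2174=106288; balance=2174484-106288=2068196
8. interest=⌊2068196·10/10000⌋=2068; principal=108462-2068=106394; balance=2068196-106394=1961802
9. interest=⌊1961802·10/10000⌋=1961; principal=108462-1961=106501; balance=1961802-106501=1855301
10. interest=⌊1855301·10/10000⌋=1855; principal=108462-1855=106607; balance=1855301-106607=1748694
11. interest=⌊1748694·10/10000⌋=1748; principal=108462-1748=106714; balance=1748694-106714=1641980
12. interest=⌊1641980·10/10000⌋=1641; principal=108462-1641=106821; balance=1641980-106821=1535159
13. interest=⌊1535159·10/10000⌋=1535; principal=108462-1535=106927; balance=1535159-106927=1428232
14. interest=⌊1428232·10/10000⌋=1428; principal=108462-1428=107034; balance=1428232-107034=1321198
15. interest=⌊1321198·10/10000⌋=1321; principal=108462-1321=107141; balance=1321198-107141=1214057
16. interest=⌊1214057·10/10000⌋=1214; principal=108462-1214=107248; balance=1214057-107248=1106809
17. interest=⌊1106809·10/10000⌋=1106; principal=108462-1106=107356; balance=1106809-107356=999453
18. interest=⌊999453·10/10000⌋=999; principal=108462-999=107463; balance=999453-107463=891990
19. interest=⌊891990·10/10000⌋=891; principal=108462-891=107571; balance=891990-107571=784419
20. interest=⌊784419·10/10000⌋=784; principal=108462-784=107678; balance=784419-107678=676741
21. interest=⌊676741·10/10000⌋=676; principal=108462-676=107786; balance=676741-107786=568955
22. interest=⌊568955·10/10000⌋=568; principal=108462-568=107894; balance=568955-107894=461061
23. interest=⌊461061·10/10000⌋=461; principal=108462-461=108001; balance=461061-108001=353060
24. interest=⌊353060·10/10000⌋=353; principal=108462-353=108109; balance=353060-108109=244951
25. interest=⌊244951·10/10000⌋=244; principal=108462-244=108218; balance=244951-108218=136733
26. interest=⌊136733·10/10000⌋=136; principal=108462-136=108326; balance=136733-108326=28407
27. interest=⌊28407·10/10000⌋=28; principal=min(108462-28,28407)=28407; balance=28407-28407=0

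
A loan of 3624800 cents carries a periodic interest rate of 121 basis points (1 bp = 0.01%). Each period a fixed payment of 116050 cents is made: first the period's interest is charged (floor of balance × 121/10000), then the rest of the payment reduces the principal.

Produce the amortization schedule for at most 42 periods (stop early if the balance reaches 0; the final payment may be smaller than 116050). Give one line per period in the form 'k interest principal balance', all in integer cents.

1. interest=⌊3624800·121/10000⌋=43860; principal=116050-43860=72190; balance=3624800-72190=3552610
2. interest=⌊3552610·121/10000⌋=42986; principal=116050-42986=73064; balance=3552610-73064=3479546
3. interest=⌊3479546·121/10000⌋=42102; principal=116050-42102=73948; balance=3479546-73948=3405598
4. interest=⌊3405598·121/10000⌋=41207; principal=116050-41207=74843; balance=3405598-74843=3330755
5. interest=⌊3330755·121/10000⌋=40302; principal=116050-40302=75748; balance=3330755-75748=3255007
6. interest=⌊3255007·121/10000⌋=39385; principal=116050-39385=76665; balance=3255007-76665=3178342
7. interest=⌊3178342·121/10000⌋=38457; principal=116050-38457=77593; balance=3178342-77593=3100749
8. interest=⌊3100749·121/10000⌋=37519; principal=116050-37519=78531; balance=3100749-78531=3022218
9. interest=⌊3022218·121/10000⌋=36568; principal=116050-36568=79482; balance=3022218-79482=2942736
10. interest=⌊2942736·121/10000⌋=35607; principal=116050-35607=80443; balance=2942736-80443=2862293
11. interest=⌊2862293·121/10000⌋=34633; principal=116050-34633=81417; balance=2862293-81417=2780876
12. interest=⌊2780876·121/10000⌋=33648; principal=116050-33648=82402; balance=2780876-82402=2698474
13. interest=⌊2698474·121/10000⌋=32651; principal=116050-32651=83399; balance=2698474-83399=2615075
14. interest=⌊2615075·121/10000⌋=31642; principal=116050-31642=84408; balance=2615075-84408=2530667
15. interest=⌊2530667·121/10000⌋=30621; principal=116050-30621=85429; balance=2530667-85429=2445238
16. interest=⌊2445238·121/10000⌋=29587; principal=116050-29587=86463; balance=2445238-86463=2358775
17. interest=⌊2358775·121/10000⌋=28541; principal=116050-28541=87509; balance=2358775-87509=2271266
18. interest=⌊2271266·121/10000⌋=27482; principal=116050-27482=88568; balance=2271266-88568=2182698
19. interest=⌊2182698·121/10000⌋=26410; principal=116050-26410=89640; balance=2182698-89640=2093058
20. interest=⌊2093058·121/10000⌋=25326; principal=116050-25326=90724; balance=2093058-90724=2002334
21. interest=⌊2002334·121/10000⌋=24228; principal=116050-24228=91822; balance=2002334-91822=1910512
22. interest=⌊1910512·121/10000⌋=23117; principal=116050-23117=92933; balance=1910512-92933=1817579
23. interest=⌊1817579·121/10000⌋=21992; principal=116050-21992=94058; balance=1817579-94058=1723521
24. interest=⌊1723521·121/10000⌋=20854; principal=116050-20854=95196; balance=1723521-95196=1628325
25. interest=⌊1628325·121/10000⌋=19702; principal=116050-19702=96348; balance=1628325-96348=1531977
26. interest=⌊1531977·121/10000⌋=18536; principal=116050-18536=97514; balance=1531977-97514=1434463
27. interest=⌊1434463·121/10000⌋=17357; principal=116050-17357=98693; balance=1434463-98693=1335770
28. interest=⌊1335770·121/10000⌋=16162; principal=116050-16162=99888; balance=1335770-99888=1235882
29. interest=⌊1235882·121/10000⌋=14954; principal=116050-14954=101096; balance=1235882-101096=1134786
30. interest=⌊1134786·121/10000⌋=13730; principal=116050-13730=102320; balance=1134786-102320=1032466
31. interest=⌊1032466·121/10000⌋=12492; principal=116050-12492=103558; balance=1032466-103558=928908
32. interest=⌊928908·121/10000⌋=11239; principal=116050-11239=104811; balance=928908-104811=824097
33. interest=⌊824097·121/10000⌋=9971; principal=116050-9971=106079; balance=824097-106079=718018
34. interest=⌊718018·121/10000⌋=8688; principal=116050-8688=107362; balance=718018-107362=610656
35. interest=⌊610656·121/10000⌋=7388; principal=116050-7388=108662; balance=610656-108662=501994
36. interest=⌊501994·121/10000⌋=6074; principal=116050-6074=109976; balance=501994-109976=392018
37. interest=⌊392018·121/10000⌋=4743; principal=116050-4743=111307; balance=392018-111307=280711
38. interest=⌊280711·121/10000⌋=3396; principal=116050-3396=112654; balance=280711-112654=168057
39. interest=⌊168057·121/10000⌋=2033; principal=116050-2033=114017; balance=168057-114017=54040
40. interest=⌊54040·121/10000⌋=653; principal=min(116050-653,54040)=54040; balance=54040-54040=0

1 43860 72190 3552610
2 42986 73064 3479546
3 42102 73948 3405598
4 41207 74843 3330755
5 40302 75748 3255007
6 39385 76665 3178342
7 38457 77593 3100749
8 37519 78531 3022218
9 36568 79482 2942736
10 35607 80443 2862293
11 34633 81417 2780876
12 33648 82402 2698474
13 32651 83399 2615075
14 31642 84408 2530667
15 30621 85429 2445238
16 29587 86463 2358775
17 28541 87509 2271266
18 27482 88568 2182698
19 26410 89640 2093058
20 25326 90724 2002334
21 24228 91822 1910512
22 23117 92933 1817579
23 21992 94058 1723521
24 20854 95196 1628325
25 19702 96348 1531977
26 18536 97514 1434463
27 17357 98693 1335770
28 16162 99888 1235882
29 14954 101096 1134786
30 13730 102320 1032466
31 12492 103558 928908
32 11239 104811 824097
33 9971 106079 718018
34 8688 107362 610656
35 7388 108662 501994
36 6074 109976 392018
37 4743 111307 280711
38 3396 112654 168057
39 2033 114017 54040
40 653 54040 0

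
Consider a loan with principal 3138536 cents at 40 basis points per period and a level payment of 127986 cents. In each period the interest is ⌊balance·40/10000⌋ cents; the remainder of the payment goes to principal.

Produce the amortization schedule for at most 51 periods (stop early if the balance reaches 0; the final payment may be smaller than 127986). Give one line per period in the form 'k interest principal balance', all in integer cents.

1 12554 115432 3023104
2 12092 115894 2907210
3 11628 116358 2790852
4 11163 116823 2674029
5 10696 117290 2556739
6 10226 117760 2438979
7 9755 118231 2320748
8 9282 118704 2202044
9 8808 119178 2082866
10 8331 119655 1963211
11 7852 120134 1843077
12 7372 120614 1722463
13 6889 121097 1601366
14 6405 121581 1479785
15 5919 122067 1357718
16 5430 122556 1235162
17 4940 123046 1112116
18 4448 123538 988578
19 3954 124032 864546
20 3458 124528 740018
21 2960 125026 614992
22 2459 125527 489465
23 1957 126029 363436
24 1453 126533 236903
25 947 127039 109864
26 439 109864 0

1. interest=⌊3138536·40/10000⌋=12554; principal=127986-12554=115432; balance=3138536-115432=3023104
2. interest=⌊3023104·40/10000⌋=12092; principal=127986-12092=115894; balance=3023104-115894=2907210
3. interest=⌊2907210·40/10000⌋=11628; principal=127986-11628=116358; balance=2907210-116358=2790852
4. interest=⌊2790852·40/10000⌋=11163; principal=127986-11163=116823; balance=2790852-116823=2674029
5. interest=⌊2674029·40/10000⌋=10696; principal=127986-10696=117290; balance=2674029-117290=2556739
6. interest=⌊2556739·40/10000⌋=10226; principal=127986-10226=117760; balance=2556739-117760=2438979
7. interest=⌊2438979·40/10000⌋=9755; principal=127986-9755=118231; balance=2438979-118231=2320748
8. interest=⌊2320748·40/10000⌋=9282; principal=127986-9282=118704; balance=2320748-118704=2202044
9. interest=⌊2202044·40/10000⌋=8808; principal=127986-8808=119178; balance=2202044-119178=2082866
10. interest=⌊2082866·40/10000⌋=8331; principal=127986-8331=119655; balance=2082866-119655=1963211
11. interest=⌊1963211·40/10000⌋=7852; principal=127986-7852=120134; balance=1963211-120134=1843077
12. interest=⌊1843077·40/10000⌋=7372; principal=127986-7372=120614; balance=1843077-120614=1722463
13. interest=⌊1722463·40/10000⌋=6889; principal=127986-6889=121097; balance=1722463-121097=1601366
14. interest=⌊1601366·40/10000⌋=6405; principal=127986-6405=121581; balance=1601366-121581=1479785
15. interest=⌊1479785·40/10000⌋=5919; principal=127986-5919=122067; balance=1479785-122067=1357718
16. interest=⌊1357718·40/10000⌋=5430; principal=127986-5430=122556; balance=1357718-122556=1235162
17. interest=⌊1235162·40/10000⌋=4940; principal=127986-4940=123046; balance=1235162-123046=1112116
18. interest=⌊1112116·40/10000⌋=4448; principal=127986-4448=123538; balance=1112116-123538=988578
19. interest=⌊988578·40/10000⌋=3954; principal=127986-3954=124032; balance=988578-124032=864546
20. interest=⌊864546·40/10000⌋=3458; principal=127986-3458=124528; balance=864546-124528=740018
21. interest=⌊740018·40/10000⌋=2960; principal=127986-2960=125026; balance=740018-125026=614992
22. interest=⌊614992·40/10000⌋=2459; principal=127986-2459=125527; balance=614992-125527=489465
23. interest=⌊489465·40/10000⌋=1957; principal=127986-1957=126029; balance=489465-126029=363436
24. interest=⌊363436·40/10000⌋=1453; principal=127986-1453=126533; balance=363436-126533=236903
25. interest=⌊236903·40/10000⌋=947; principal=127986-947=127039; balance=236903-127039=109864
26. interest=⌊109864·40/10000⌋=439; principal=min(127986-439,109864)=109864; balance=109864-109864=0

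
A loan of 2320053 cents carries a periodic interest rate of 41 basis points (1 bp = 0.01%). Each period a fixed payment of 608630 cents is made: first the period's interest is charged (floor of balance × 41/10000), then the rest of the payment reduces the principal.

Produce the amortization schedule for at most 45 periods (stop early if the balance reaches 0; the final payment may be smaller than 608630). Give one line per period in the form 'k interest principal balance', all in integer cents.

1. interest=⌊2320053·41/10000⌋=9512; principal=608630-9512=599118; balance=2320053-599118=1720935
2. interest=⌊1720935·41/10000⌋=7055; principal=608630-7055=601575; balance=1720935-601575=1119360
3. interest=⌊1119360·41/10000⌋=4589; principal=608630-4589=604041; balance=1119360-604041=515319
4. interest=⌊515319·41/10000⌋=2112; principal=min(608630-2112,515319)=515319; balance=515319-515319=0

1 9512 599118 1720935
2 7055 601575 1119360
3 4589 604041 515319
4 2112 515319 0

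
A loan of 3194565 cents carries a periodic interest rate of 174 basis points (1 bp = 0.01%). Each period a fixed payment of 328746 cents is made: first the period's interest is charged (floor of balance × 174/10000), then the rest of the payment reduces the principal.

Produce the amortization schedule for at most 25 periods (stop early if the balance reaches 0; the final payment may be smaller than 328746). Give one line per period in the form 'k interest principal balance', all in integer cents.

1. interest=⌊3194565·174/10000⌋=55585; principal=328746-55585=273161; balance=3194565-273161=2921404
2. interest=⌊2921404·174/10000⌋=50832; principal=328746-50832=277914; balance=2921404-277914=2643490
3. interest=⌊2643490·174/10000⌋=45996; principal=328746-45996=282750; balance=2643490-282750=2360740
4. interest=⌊2360740·174/10000⌋=41076; principal=328746-41076=287670; balance=2360740-287670=2073070
5. interest=⌊2073070·174/10000⌋=36071; principal=328746-36071=292675; balance=2073070-292675=1780395
6. interest=⌊1780395·174/10000⌋=30978; principal=328746-30978=297768; balance=1780395-297768=1482627
7. interest=⌊1482627·174/10000⌋=25797; principal=328746-25797=302949; balance=1482627-302949=1179678
8. interest=⌊1179678·174/10000⌋=20526; principal=328746-20526=308220; balance=1179678-308220=871458
9. interest=⌊871458·174/10000⌋=15163; principal=328746-15163=313583; balance=871458-313583=557875
10. interest=⌊557875·174/10000⌋=9707; principal=328746-9707=319039; balance=557875-319039=238836
11. interest=⌊238836·174/10000⌋=4155; principal=min(328746-4155,238836)=238836; balance=238836-238836=0

1 55585 273161 2921404
2 50832 277914 2643490
3 45996 282750 2360740
4 41076 287670 2073070
5 36071 292675 1780395
6 30978 297768 1482627
7 25797 302949 1179678
8 20526 308220 871458
9 15163 313583 557875
10 9707 319039 238836
11 4155 238836 0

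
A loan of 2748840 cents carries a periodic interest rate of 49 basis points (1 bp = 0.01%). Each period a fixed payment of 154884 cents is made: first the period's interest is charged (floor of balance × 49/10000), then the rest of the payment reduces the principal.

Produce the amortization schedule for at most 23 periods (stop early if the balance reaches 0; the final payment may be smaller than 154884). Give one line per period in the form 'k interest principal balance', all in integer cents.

1 13469 141415 2607425
2 12776 142108 2465317
3 12080 142804 2322513
4 11380 143504 2179009
5 10677 144207 2034802
6 9970 144914 1889888
7 9260 145624 1744264
8 8546 146338 1597926
9 7829 147055 1450871
10 7109 147775 1303096
11 6385 148499 1154597
12 5657 149227 1005370
13 4926 149958 855412
14 4191 150693 704719
15 3453 151431 553288
16 2711 152173 401115
17 1965 152919 248196
18 1216 153668 94528
19 463 94528 0

1. interest=⌊2748840·49/10000⌋=13469; principal=154884-13469=141415; balance=2748840-141415=2607425
2. interest=⌊2607425·49/10000⌋=12776; principal=154884-12776=142108; balance=2607425-142108=2465317
3. interest=⌊2465317·49/10000⌋=12080; principal=154884-12080=142804; balance=2465317-142804=2322513
4. interest=⌊2322513·49/10000⌋=11380; principal=154884-11380=143504; balance=2322513-143504=2179009
5. interest=⌊2179009·49/10000⌋=10677; principal=154884-10677=144207; balance=2179009-144207=2034802
6. interest=⌊2034802·49/10000⌋=9970; principal=154884-9970=144914; balance=2034802-144914=1889888
7. interest=⌊1889888·49/10000⌋=9260; principal=154884-9260=145624; balance=1889888-145624=1744264
8. interest=⌊1744264·49/10000⌋=8546; principal=154884-8546=146338; balance=1744264-146338=1597926
9. interest=⌊1597926·49/10000⌋=7829; principal=154884-7829=147055; balance=1597926-147055=1450871
10. interest=⌊1450871·49/10000⌋=7109; principal=154884-7109=147775; balance=1450871-147775=1303096
11. interest=⌊1303096·49/10000⌋=6385; principal=154884-6385=148499; balance=1303096-148499=1154597
12. interest=⌊1154597·49/10000⌋=5657; principal=154884-5657=149227; balance=1154597-149227=1005370
13. interest=⌊1005370·49/10000⌋=4926; principal=154884-4926=149958; balance=1005370-149958=855412
14. interest=⌊855412·49/10000⌋=4191; principal=154884-4191=150693; balance=855412-150693=704719
15. interest=⌊704719·49/10000⌋=3453; principal=154884-3453=151431; balance=704719-151431=553288
16. interest=⌊553288·49/10000⌋=2711; principal=154884-2711=152173; balance=553288-152173=401115
17. interest=⌊401115·49/10000⌋=1965; principal=154884-1965=152919; balance=401115-152919=248196
18. interest=⌊248196·49/10000⌋=1216; principal=154884-1216=153668; balance=248196-153668=94528
19. interest=⌊94528·49/10000⌋=463; principal=min(154884-463,94528)=94528; balance=94528-94528=0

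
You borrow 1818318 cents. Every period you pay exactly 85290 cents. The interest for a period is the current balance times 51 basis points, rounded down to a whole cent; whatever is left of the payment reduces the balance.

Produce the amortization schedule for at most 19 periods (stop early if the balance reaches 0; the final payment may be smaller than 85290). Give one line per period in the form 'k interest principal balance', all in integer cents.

1. interest=⌊1818318·51/10000⌋=9273; principal=85290-9273=76017; balance=1818318-76017=1742301
2. interest=⌊1742301·51/10000⌋=8885; principal=85290-8885=76405; balance=1742301-76405=1665896
3. interest=⌊1665896·51/10000⌋=8496; principal=85290-8496=76794; balance=1665896-76794=1589102
4. interest=⌊1589102·51/10000⌋=8104; principal=85290-8104=77186; balance=1589102-77186=1511916
5. interest=⌊1511916·51/10000⌋=7710; principal=85290-7710=77580; balance=1511916-77580=1434336
6. interest=⌊1434336·51/10000⌋=7315; principal=85290-7315=77975; balance=1434336-77975=1356361
7. interest=⌊1356361·51/10000⌋=6917; principal=85290-6917=78373; balance=1356361-78373=1277988
8. interest=⌊1277988·51/10000⌋=6517; principal=85290-6517=78773; balance=1277988-78773=1199215
9. interest=⌊1199215·51/10000⌋=6115; principal=85290-6115=79175; balance=1199215-79175=1120040
10. interest=⌊1120040·51/10000⌋=5712; principal=85290-5712=79578; balance=1120040-79578=1040462
11. interest=⌊1040462·51/10000⌋=5306; principal=85290-5306=79984; balance=1040462-79984=960478
12. interest=⌊960478·51/10000⌋=4898; principal=85290-4898=80392; balance=960478-80392=880086
13. interest=⌊880086·51/10000⌋=4488; principal=85290-4488=80802; balance=880086-80802=799284
14. interest=⌊799284·51/10000⌋=4076; principal=85290-4076=81214; balance=799284-81214=718070
15. interest=⌊718070·51/10000⌋=3662; principal=85290-3662=81628; balance=718070-81628=636442
16. interest=⌊636442·51/10000⌋=3245; principal=85290-3245=82045; balance=636442-82045=554397
17. interest=⌊554397·51/10000⌋=2827; principal=85290-2827=82463; balance=554397-82463=471934
18. interest=⌊471934·51/10000⌋=2406; principal=85290-2406=82884; balance=471934-82884=389050
19. interest=⌊389050·51/10000⌋=1984; principal=85290-1984=83306; balance=389050-83306=305744

1 9273 76017 1742301
2 8885 76405 1665896
3 8496 76794 1589102
4 8104 77186 1511916
5 7710 77580 1434336
6 7315 77975 1356361
7 6917 78373 1277988
8 6517 78773 1199215
9 6115 79175 1120040
10 5712 79578 1040462
11 5306 79984 960478
12 4898 80392 880086
13 4488 80802 799284
14 4076 81214 718070
15 3662 81628 636442
16 3245 82045 554397
17 2827 82463 471934
18 2406 82884 389050
19 1984 83306 305744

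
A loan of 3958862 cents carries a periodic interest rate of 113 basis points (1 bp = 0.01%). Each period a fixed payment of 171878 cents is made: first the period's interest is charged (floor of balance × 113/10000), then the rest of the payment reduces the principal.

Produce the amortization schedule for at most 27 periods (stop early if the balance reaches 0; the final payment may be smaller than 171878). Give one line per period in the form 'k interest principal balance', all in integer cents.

1 44735 127143 3831719
2 43298 128580 3703139
3 41845 130033 3573106
4 40376 131502 3441604
5 38890 132988 3308616
6 37387 134491 3174125
7 35867 136011 3038114
8 34330 137548 2900566
9 32776 139102 2761464
10 31204 140674 2620790
11 29614 142264 2478526
12 28007 143871 2334655
13 26381 145497 2189158
14 24737 147141 2042017
15 23074 148804 1893213
16 21393 150485 1742728
17 19692 152186 1590542
18 17973 153905 1436637
19 16233 155645 1280992
20 14475 157403 1123589
21 12696 159182 964407
22 10897 160981 803426
23 9078 162800 640626
24 7239 164639 475987
25 5378 166500 309487
26 3497 168381 141106
27 1594 141106 0

1. interest=⌊3958862·113/10000⌋=44735; principal=171878-44735=127143; balance=3958862-127143=3831719
2. interest=⌊3831719·113/10000⌋=43298; principal=171878-43298=128580; balance=3831719-128580=3703139
3. interest=⌊3703139·113/10000⌋=41845; principal=171878-41845=130033; balance=3703139-130033=3573106
4. interest=⌊3573106·113/10000⌋=40376; principal=171878-40376=131502; balance=3573106-131502=3441604
5. interest=⌊3441604·113/10000⌋=38890; principal=171878-38890=132988; balance=3441604-132988=3308616
6. interest=⌊3308616·113/10000⌋=37387; principal=171878-37387=134491; balance=3308616-134491=3174125
7. interest=⌊3174125·113/10000⌋=35867; principal=171878-35867=136011; balance=3174125-136011=3038114
8. interest=⌊3038114·113/10000⌋=34330; principal=171878-34330=137548; balance=3038114-137548=2900566
9. interest=⌊2900566·113/10000⌋=32776; principal=171878-32776=139102; balance=2900566-139102=2761464
10. interest=⌊2761464·113/10000⌋=31204; principal=171878-31204=140674; balance=2761464-140674=2620790
11. interest=⌊2620790·113/10000⌋=29614; principal=171878-29614=142264; balance=2620790-142264=2478526
12. interest=⌊2478526·113/10000⌋=28007; principal=171878-28007=143871; balance=2478526-143871=2334655
13. interest=⌊2334655·113/10000⌋=26381; principal=171878-26381=145497; balance=2334655-145497=2189158
14. interest=⌊2189158·113/10000⌋=24737; principal=171878-24737=147141; balance=2189158-147141=2042017
15. interest=⌊2042017·113/10000⌋=23074; principal=171878-23074=148804; balance=2042017-148804=1893213
16. interest=⌊1893213·113/10000⌋=21393; principal=171878-21393=150485; balance=1893213-150485=1742728
17. interest=⌊1742728·113/10000⌋=19692; principal=171878-19692=152186; balance=1742728-152186=1590542
18. interest=⌊1590542·113/10000⌋=17973; principal=171878-17973=153905; balance=1590542-153905=1436637
19. interest=⌊1436637·113/10000⌋=16233; principal=171878-16233=155645; balance=1436637-155645=1280992
20. interest=⌊1280992·113/10000⌋=14475; principal=171878-14475=157403; balance=1280992-157403=1123589
21. interest=⌊1123589·113/10000⌋=12696; principal=171878-12696=159182; balance=1123589-159182=964407
22. interest=⌊964407·113/10000⌋=10897; principal=171878-10897=160981; balance=964407-160981=803426
23. interest=⌊803426·113/10000⌋=9078; principal=171878-9078=162800; balance=803426-162800=640626
24. interest=⌊640626·113/10000⌋=7239; principal=171878-7239=164639; balance=640626-164639=475987
25. interest=⌊475987·113/10000⌋=5378; principal=171878-5378=166500; balance=475987-166500=309487
26. interest=⌊309487·113/10000⌋=3497; principal=171878-3497=168381; balance=309487-168381=141106
27. interest=⌊141106·113/10000⌋=1594; principal=min(171878-1594,141106)=141106; balance=141106-141106=0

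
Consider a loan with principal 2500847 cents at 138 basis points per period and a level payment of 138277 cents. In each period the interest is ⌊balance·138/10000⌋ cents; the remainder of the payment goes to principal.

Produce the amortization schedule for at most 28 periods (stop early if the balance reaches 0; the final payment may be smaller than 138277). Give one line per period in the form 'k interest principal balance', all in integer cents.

1 34511 103766 2397081
2 33079 105198 2291883
3 31627 106650 2185233
4 30156 108121 2077112
5 28664 109613 1967499
6 27151 111126 1856373
7 25617 112660 1743713
8 24063 114214 1629499
9 22487 115790 1513709
10 20889 117388 1396321
11 19269 119008 1277313
12 17626 120651 1156662
13 15961 122316 1034346
14 14273 124004 910342
15 12562 125715 784627
16 10827 127450 657177
17 9069 129208 527969
18 7285 130992 396977
19 5478 132799 264178
20 3645 134632 129546
21 1787 129546 0

1. interest=⌊2500847·138/10000⌋=34511; principal=138277-34511=103766; balance=2500847-103766=2397081
2. interest=⌊2397081·138/10000⌋=33079; principal=138277-33079=105198; balance=2397081-105198=2291883
3. interest=⌊2291883·138/10000⌋=31627; principal=138277-31627=106650; balance=2291883-106650=2185233
4. interest=⌊2185233·138/10000⌋=30156; principal=138277-30156=108121; balance=2185233-108121=2077112
5. interest=⌊2077112·138/10000⌋=28664; principal=138277-28664=109613; balance=2077112-109613=1967499
6. interest=⌊1967499·138/10000⌋=27151; principal=138277-27151=111126; balance=1967499-111126=1856373
7. interest=⌊1856373·138/10000⌋=25617; principal=138277-25617=112660; balance=1856373-112660=1743713
8. interest=⌊1743713·138/10000⌋=24063; principal=138277-24063=114214; balance=1743713-114214=1629499
9. interest=⌊1629499·138/10000⌋=22487; principal=138277-22487=115790; balance=1629499-115790=1513709
10. interest=⌊1513709·138/10000⌋=20889; principal=138277-20889=117388; balance=1513709-117388=1396321
11. interest=⌊1396321·138/10000⌋=19269; principal=138277-19269=119008; balance=1396321-119008=1277313
12. interest=⌊1277313·138/10000⌋=17626; principal=138277-17626=120651; balance=1277313-120651=1156662
13. interest=⌊1156662·138/10000⌋=15961; principal=138277-15961=122316; balance=1156662-122316=1034346
14. interest=⌊1034346·138/10000⌋=14273; principal=138277-14273=124004; balance=1034346-124004=910342
15. interest=⌊910342·138/10000⌋=12562; principal=138277-12562=125715; balance=910342-125715=784627
16. interest=⌊784627·138/10000⌋=10827; principal=138277-10827=127450; balance=784627-127450=657177
17. interest=⌊657177·138/10000⌋=9069; principal=138277-9069=129208; balance=657177-129208=527969
18. interest=⌊527969·138/10000⌋=7285; principal=138277-7285=130992; balance=527969-130992=396977
19. interest=⌊396977·138/10000⌋=5478; principal=138277-5478=132799; balance=396977-132799=264178
20. interest=⌊264178·138/10000⌋=3645; principal=138277-3645=134632; balance=264178-134632=129546
21. interest=⌊129546·138/10000⌋=1787; principal=min(138277-1787,129546)=129546; balance=129546-129546=0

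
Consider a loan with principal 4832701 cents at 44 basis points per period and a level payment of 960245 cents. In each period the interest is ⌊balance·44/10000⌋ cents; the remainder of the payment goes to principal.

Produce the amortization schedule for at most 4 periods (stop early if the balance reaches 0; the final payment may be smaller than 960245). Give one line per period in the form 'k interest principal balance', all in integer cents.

1 21263 938982 3893719
2 17132 943113 2950606
3 12982 947263 2003343
4 8814 951431 1051912

1. interest=⌊4832701·44/10000⌋=21263; principal=960245-21263=938982; balance=4832701-938982=3893719
2. interest=⌊3893719·44/10000⌋=17132; principal=960245-17132=943113; balance=3893719-943113=2950606
3. interest=⌊2950606·44/10000⌋=12982; principal=960245-12982=947263; balance=2950606-947263=2003343
4. interest=⌊2003343·44/10000⌋=8814; principal=960245-8814=951431; balance=2003343-951431=1051912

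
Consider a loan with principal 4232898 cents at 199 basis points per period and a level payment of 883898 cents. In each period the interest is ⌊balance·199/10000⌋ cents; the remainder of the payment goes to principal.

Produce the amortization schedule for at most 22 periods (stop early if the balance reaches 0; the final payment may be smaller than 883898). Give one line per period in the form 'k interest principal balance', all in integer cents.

1. interest=⌊4232898·199/10000⌋=84234; principal=883898-84234=799664; balance=4232898-799664=3433234
2. interest=⌊3433234·199/10000⌋=68321; principal=883898-68321=815577; balance=3433234-815577=2617657
3. interest=⌊2617657·199/10000⌋=52091; principal=883898-52091=831807; balance=2617657-831807=1785850
4. interest=⌊1785850·199/10000⌋=35538; principal=883898-35538=848360; balance=1785850-848360=937490
5. interest=⌊937490·199/10000⌋=18656; principal=883898-18656=865242; balance=937490-865242=72248
6. interest=⌊72248·199/10000⌋=1437; principal=min(883898-1437,72248)=72248; balance=72248-72248=0

1 84234 799664 3433234
2 68321 815577 2617657
3 52091 831807 1785850
4 35538 848360 937490
5 18656 865242 72248
6 1437 72248 0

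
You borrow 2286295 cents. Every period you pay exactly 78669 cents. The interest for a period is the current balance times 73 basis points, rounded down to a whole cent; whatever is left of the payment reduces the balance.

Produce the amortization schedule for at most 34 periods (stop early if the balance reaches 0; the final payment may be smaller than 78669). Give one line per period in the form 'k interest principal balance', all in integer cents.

1. interest=⌊2286295·73/10000⌋=16689; principal=78669-16689=61980; balance=2286295-61980=2224315
2. interest=⌊2224315·73/10000⌋=16237; principal=78669-16237=62432; balance=2224315-62432=2161883
3. interest=⌊2161883·73/10000⌋=15781; principal=78669-15781=62888; balance=2161883-62888=2098995
4. interest=⌊2098995·73/10000⌋=15322; principal=78669-15322=63347; balance=2098995-63347=2035648
5. interest=⌊2035648·73/10000⌋=14860; principal=78669-14860=63809; balance=2035648-63809=1971839
6. interest=⌊1971839·73/10000⌋=14394; principal=78669-14394=64275; balance=1971839-64275=1907564
7. interest=⌊1907564·73/10000⌋=13925; principal=78669-13925=64744; balance=1907564-64744=1842820
8. interest=⌊1842820·73/10000⌋=13452; principal=78669-13452=65217; balance=1842820-65217=1777603
9. interest=⌊1777603·73/10000⌋=12976; principal=78669-12976=65693; balance=1777603-65693=1711910
10. interest=⌊1711910·73/10000⌋=12496; principal=78669-12496=66173; balance=1711910-66173=1645737
11. interest=⌊1645737·73/10000⌋=12013; principal=78669-12013=66656; balance=1645737-66656=1579081
12. interest=⌊1579081·73/10000⌋=11527; principal=78669-11527=67142; balance=1579081-67142=1511939
13. interest=⌊1511939·73/10000⌋=11037; principal=78669-11037=67632; balance=1511939-67632=1444307
14. interest=⌊1444307·73/10000⌋=10543; principal=78669-10543=68126; balance=1444307-68126=1376181
15. interest=⌊1376181·73/10000⌋=10046; principal=78669-10046=68623; balance=1376181-68623=1307558
16. interest=⌊1307558·73/10000⌋=9545; principal=78669-9545=69124; balance=1307558-69124=1238434
17. interest=⌊1238434·73/10000⌋=9040; principal=78669-9040=69629; balance=1238434-69629=1168805
18. interest=⌊1168805·73/10000⌋=8532; principal=78669-8532=70137; balance=1168805-70137=1098668
19. interest=⌊1098668·73/10000⌋=8020; principal=78669-8020=70649; balance=1098668-70649=1028019
20. interest=⌊1028019·73/10000⌋=7504; principal=78669-7504=71165; balance=1028019-71165=956854
21. interest=⌊956854·73/10000⌋=6985; principal=78669-6985=71684; balance=956854-71684=885170
22. interest=⌊885170·73/10000⌋=6461; principal=78669-6461=72208; balance=885170-72208=812962
23. interest=⌊812962·73/10000⌋=5934; principal=78669-5934=72735; balance=812962-72735=740227
24. interest=⌊740227·73/10000⌋=5403; principal=78669-5403=73266; balance=740227-73266=666961
25. interest=⌊666961·73/10000⌋=4868; principal=78669-4868=73801; balance=666961-73801=593160
26. interest=⌊593160·73/10000⌋=4330; principal=78669-4330=74339; balance=593160-74339=518821
27. interest=⌊518821·73/10000⌋=3787; principal=78669-3787=74882; balance=518821-74882=443939
28. interest=⌊443939·73/10000⌋=3240; principal=78669-3240=75429; balance=443939-75429=368510
29. interest=⌊368510·73/10000⌋=2690; principal=78669-2690=75979; balance=368510-75979=292531
30. interest=⌊292531·73/10000⌋=2135; principal=78669-2135=76534; balance=292531-76534=215997
31. interest=⌊215997·73/10000⌋=1576; principal=78669-1576=77093; balance=215997-77093=138904
32. interest=⌊138904·73/10000⌋=1013; principal=78669-1013=77656; balance=138904-77656=61248
33. interest=⌊61248·73/10000⌋=447; principal=min(78669-447,61248)=61248; balance=61248-61248=0

1 16689 61980 2224315
2 16237 62432 2161883
3 15781 62888 2098995
4 15322 63347 2035648
5 14860 63809 1971839
6 14394 64275 1907564
7 13925 64744 1842820
8 13452 65217 1777603
9 12976 65693 1711910
10 12496 66173 1645737
11 12013 66656 1579081
12 11527 67142 1511939
13 11037 67632 1444307
14 10543 68126 1376181
15 10046 68623 1307558
16 9545 69124 1238434
17 9040 69629 1168805
18 8532 70137 1098668
19 8020 70649 1028019
20 7504 71165 956854
21 6985 71684 885170
22 6461 72208 812962
23 5934 72735 740227
24 5403 73266 666961
25 4868 73801 593160
26 4330 74339 518821
27 3787 74882 443939
28 3240 75429 368510
29 2690 75979 292531
30 2135 76534 215997
31 1576 77093 138904
32 1013 77656 61248
33 447 61248 0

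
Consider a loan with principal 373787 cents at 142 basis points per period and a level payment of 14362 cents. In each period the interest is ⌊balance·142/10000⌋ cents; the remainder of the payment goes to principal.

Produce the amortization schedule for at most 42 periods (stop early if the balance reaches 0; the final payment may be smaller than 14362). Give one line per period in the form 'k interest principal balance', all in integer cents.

1 5307 9055 364732
2 5179 9183 355549
3 5048 9314 346235
4 4916 9446 336789
5 4782 9580 327209
6 4646 9716 317493
7 4508 9854 307639
8 4368 9994 297645
9 4226 10136 287509
10 4082 10280 277229
11 3936 10426 266803
12 3788 10574 256229
13 3638 10724 245505
14 3486 10876 234629
15 3331 11031 223598
16 3175 11187 212411
17 3016 11346 201065
18 2855 11507 189558
19 2691 11671 177887
20 2525 11837 166050
21 2357 12005 154045
22 2187 12175 141870
23 2014 12348 129522
24 1839 12523 116999
25 1661 12701 104298
26 1481 12881 91417
27 1298 13064 78353
28 1112 13250 65103
29 924 13438 51665
30 733 13629 38036
31 540 13822 24214
32 343 14019 10195
33 144 10195 0

1. interest=⌊373787·142/10000⌋=5307; principal=14362-5307=9055; balance=373787-9055=364732
2. interest=⌊364732·142/10000⌋=5179; principal=14362-5179=9183; balance=364732-9183=355549
3. interest=⌊355549·142/10000⌋=5048; principal=14362-5048=9314; balance=355549-9314=346235
4. interest=⌊346235·142/10000⌋=4916; principal=14362-4916=9446; balance=346235-9446=336789
5. interest=⌊336789·142/10000⌋=4782; principal=14362-4782=9580; balance=336789-9580=327209
6. interest=⌊327209·142/10000⌋=4646; principal=14362-4646=9716; balance=327209-9716=317493
7. interest=⌊317493·142/10000⌋=4508; principal=14362-4508=9854; balance=317493-9854=307639
8. interest=⌊307639·142/10000⌋=4368; principal=14362-4368=9994; balance=307639-9994=297645
9. interest=⌊297645·142/10000⌋=4226; principal=14362-4226=10136; balance=297645-10136=287509
10. interest=⌊287509·142/10000⌋=4082; principal=14362-4082=10280; balance=287509-10280=277229
11. interest=⌊277229·142/10000⌋=3936; principal=14362-3936=10426; balance=277229-10426=266803
12. interest=⌊266803·142/10000⌋=3788; principal=14362-3788=10574; balance=266803-10574=256229
13. interest=⌊256229·142/10000⌋=3638; principal=14362-3638=10724; balance=256229-10724=245505
14. interest=⌊245505·142/10000⌋=3486; principal=14362-3486=10876; balance=245505-10876=234629
15. interest=⌊234629·142/10000⌋=3331; principal=14362-3331=11031; balance=234629-11031=223598
16. interest=⌊223598·142/10000⌋=3175; principal=14362-3175=11187; balance=223598-11187=212411
17. interest=⌊212411·142/10000⌋=3016; principal=14362-3016=11346; balance=212411-11346=201065
18. interest=⌊201065·142/10000⌋=2855; principal=14362-2855=11507; balance=201065-11507=189558
19. interest=⌊189558·142/10000⌋=2691; principal=14362-2691=11671; balance=189558-11671=177887
20. interest=⌊177887·142/10000⌋=2525; principal=14362-2525=11837; balance=177887-11837=166050
21. interest=⌊166050·142/10000⌋=2357; principal=14362-2357=12005; balance=166050-12005=154045
22. interest=⌊154045·142/10000⌋=2187; principal=14362-2187=12175; balance=154045-12175=141870
23. interest=⌊141870·142/10000⌋=2014; principal=14362-2014=12348; balance=141870-12348=129522
24. interest=⌊129522·142/10000⌋=1839; principal=14362-1839=12523; balance=129522-12523=116999
25. interest=⌊116999·142/10000⌋=1661; principal=14362-1661=12701; balance=116999-12701=104298
26. interest=⌊104298·142/10000⌋=1481; principal=14362-1481=12881; balance=104298-12881=91417
27. interest=⌊91417·142/10000⌋=1298; principal=14362-1298=13064; balance=91417-13064=78353
28. interest=⌊78353·142/10000⌋=1112; principal=14362-1112=13250; balance=78353-13250=65103
29. interest=⌊65103·142/10000⌋=924; principal=14362-924=13438; balance=65103-13438=51665
30. interest=⌊51665·142/10000⌋=733; principal=14362-733=13629; balance=51665-13629=38036
31. interest=⌊38036·142/10000⌋=540; principal=14362-540=13822; balance=38036-13822=24214
32. interest=⌊24214·142/10000⌋=343; principal=14362-343=14019; balance=24214-14019=10195
33. interest=⌊10195·142/10000⌋=144; principal=min(14362-144,10195)=10195; balance=10195-10195=0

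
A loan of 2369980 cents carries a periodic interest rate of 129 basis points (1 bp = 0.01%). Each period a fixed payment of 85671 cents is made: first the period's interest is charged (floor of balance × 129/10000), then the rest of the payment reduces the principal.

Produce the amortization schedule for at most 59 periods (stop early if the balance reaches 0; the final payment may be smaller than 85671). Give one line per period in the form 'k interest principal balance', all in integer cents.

1. interest=⌊2369980·129/10000⌋=30572; principal=85671-30572=55099; balance=2369980-55099=2314881
2. interest=⌊2314881·129/10000⌋=29861; principal=85671-29861=55810; balance=2314881-55810=2259071
3. interest=⌊2259071·129/10000⌋=29142; principal=85671-29142=56529; balance=2259071-56529=2202542
4. interest=⌊2202542·129/10000⌋=28412; principal=85671-28412=57259; balance=2202542-57259=2145283
5. interest=⌊2145283·129/10000⌋=27674; principal=85671-27674=57997; balance=2145283-57997=2087286
6. interest=⌊2087286·129/10000⌋=26925; principal=85671-26925=58746; balance=2087286-58746=2028540
7. interest=⌊2028540·129/10000⌋=26168; principal=85671-26168=59503; balance=2028540-59503=1969037
8. interest=⌊1969037·129/10000⌋=25400; principal=85671-25400=60271; balance=1969037-60271=1908766
9. interest=⌊1908766·129/10000⌋=24623; principal=85671-24623=61048; balance=1908766-61048=1847718
10. interest=⌊1847718·129/10000⌋=23835; principal=85671-23835=61836; balance=1847718-61836=1785882
11. interest=⌊1785882·129/10000⌋=23037; principal=85671-23037=62634; balance=1785882-62634=1723248
12. interest=⌊1723248·129/10000⌋=22229; principal=85671-22229=63442; balance=1723248-63442=1659806
13. interest=⌊1659806·129/10000⌋=21411; principal=85671-21411=64260; balance=1659806-64260=1595546
14. interest=⌊1595546·129/10000⌋=20582; principal=85671-20582=65089; balance=1595546-65089=1530457
15. interest=⌊1530457·129/10000⌋=19742; principal=85671-19742=65929; balance=1530457-65929=1464528
16. interest=⌊1464528·129/10000⌋=18892; principal=85671-18892=66779; balance=1464528-66779=1397749
17. interest=⌊1397749·129/10000⌋=18030; principal=85671-18030=67641; balance=1397749-67641=1330108
18. interest=⌊1330108·129/10000⌋=17158; principal=85671-17158=68513; balance=1330108-68513=1261595
19. interest=⌊1261595·129/10000⌋=16274; principal=85671-16274=69397; balance=1261595-69397=1192198
20. interest=⌊1192198·129/10000⌋=15379; principal=85671-15379=70292; balance=1192198-70292=1121906
21. interest=⌊1121906·129/10000⌋=14472; principal=85671-14472=71199; balance=1121906-71199=1050707
22. interest=⌊1050707·129/10000⌋=13554; principal=85671-13554=72117; balance=1050707-72117=978590
23. interest=⌊978590·129/10000⌋=12623; principal=85671-12623=73048; balance=978590-73048=905542
24. interest=⌊905542·129/10000⌋=11681; principal=85671-11681=73990; balance=905542-73990=831552
25. interest=⌊831552·129/10000⌋=10727; principal=85671-10727=74944; balance=831552-74944=756608
26. interest=⌊756608·129/10000⌋=9760; principal=85671-9760=75911; balance=756608-75911=680697
27. interest=⌊680697·129/10000⌋=8780; principal=85671-8780=76891; balance=680697-76891=603806
28. interest=⌊603806·129/10000⌋=7789; principal=85671-7789=77882; balance=603806-77882=525924
29. interest=⌊525924·129/10000⌋=6784; principal=85671-6784=78887; balance=525924-78887=447037
30. interest=⌊447037·129/10000⌋=5766; principal=85671-5766=79905; balance=447037-79905=367132
31. interest=⌊367132·129/10000⌋=4736; principal=85671-4736=80935; balance=367132-80935=286197
32. interest=⌊286197·129/10000⌋=3691; principal=85671-3691=81980; balance=286197-81980=204217
33. interest=⌊204217·129/10000⌋=2634; principal=85671-2634=83037; balance=204217-83037=121180
34. interest=⌊121180·129/10000⌋=1563; principal=85671-1563=84108; balance=121180-84108=37072
35. interest=⌊37072·129/10000⌋=478; principal=min(85671-478,37072)=37072; balance=37072-37072=0

1 30572 55099 2314881
2 29861 55810 2259071
3 29142 56529 2202542
4 28412 57259 2145283
5 27674 57997 2087286
6 26925 58746 2028540
7 26168 59503 1969037
8 25400 60271 1908766
9 24623 61048 1847718
10 23835 61836 1785882
11 23037 62634 1723248
12 22229 63442 1659806
13 21411 64260 1595546
14 20582 65089 1530457
15 19742 65929 1464528
16 18892 66779 1397749
17 18030 67641 1330108
18 17158 68513 1261595
19 16274 69397 1192198
20 15379 70292 1121906
21 14472 71199 1050707
22 13554 72117 978590
23 12623 73048 905542
24 11681 73990 831552
25 10727 74944 756608
26 9760 75911 680697
27 8780 76891 603806
28 7789 77882 525924
29 6784 78887 447037
30 5766 79905 367132
31 4736 80935 286197
32 3691 81980 204217
33 2634 83037 121180
34 1563 84108 37072
35 478 37072 0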